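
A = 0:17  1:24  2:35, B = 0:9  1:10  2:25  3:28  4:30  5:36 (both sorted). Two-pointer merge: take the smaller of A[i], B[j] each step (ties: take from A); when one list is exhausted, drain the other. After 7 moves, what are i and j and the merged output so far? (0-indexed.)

i=0 j=0: A[i]=17>B[j]=9 take 9, j++
i=0 j=1: A[i]=17>B[j]=10 take 10, j++
i=0 j=2: A[i]=17<=B[j]=25 take 17, i++
i=1 j=2: A[i]=24<=B[j]=25 take 24, i++
i=2 j=2: A[i]=35>B[j]=25 take 25, j++
i=2 j=3: A[i]=35>B[j]=28 take 28, j++
i=2 j=4: A[i]=35>B[j]=30 take 30, j++

i=2, j=5, merged so far=[9, 10, 17, 24, 25, 28, 30]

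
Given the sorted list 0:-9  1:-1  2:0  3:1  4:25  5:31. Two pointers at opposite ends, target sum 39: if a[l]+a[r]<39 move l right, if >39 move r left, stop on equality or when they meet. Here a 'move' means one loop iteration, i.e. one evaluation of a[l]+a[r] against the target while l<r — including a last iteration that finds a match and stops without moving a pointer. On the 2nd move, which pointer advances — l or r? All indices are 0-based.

l=0 r=5: -9+31=22 <39, l++
l=1 r=5: -1+31=30 <39, l++

l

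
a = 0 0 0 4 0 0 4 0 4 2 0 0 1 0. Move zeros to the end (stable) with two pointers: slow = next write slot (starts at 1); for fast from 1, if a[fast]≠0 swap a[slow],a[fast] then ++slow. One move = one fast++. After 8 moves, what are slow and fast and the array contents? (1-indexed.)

slow=3, fast=9, a=[4, 4, 0, 0, 0, 0, 0, 0, 4, 2, 0, 0, 1, 0]

slow=1 fast=1: a[fast]=0, fast++
slow=1 fast=2: a[fast]=0, fast++
slow=1 fast=3: a[fast]=0, fast++
slow=1 fast=4: a[fast]=4≠0 swap→a[1]=4, slow++,fast++
slow=2 fast=5: a[fast]=0, fast++
slow=2 fast=6: a[fast]=0, fast++
slow=2 fast=7: a[fast]=4≠0 swap→a[2]=4, slow++,fast++
slow=3 fast=8: a[fast]=0, fast++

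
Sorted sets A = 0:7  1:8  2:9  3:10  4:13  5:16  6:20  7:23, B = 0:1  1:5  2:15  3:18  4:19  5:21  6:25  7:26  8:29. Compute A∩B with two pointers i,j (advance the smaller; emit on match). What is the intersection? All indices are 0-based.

intersection = []

i=0 j=0: 7>1, j++
i=0 j=1: 7>5, j++
i=0 j=2: 7<15, i++
i=1 j=2: 8<15, i++
i=2 j=2: 9<15, i++
i=3 j=2: 10<15, i++
i=4 j=2: 13<15, i++
i=5 j=2: 16>15, j++
i=5 j=3: 16<18, i++
i=6 j=3: 20>18, j++
i=6 j=4: 20>19, j++
i=6 j=5: 20<21, i++
i=7 j=5: 23>21, j++
i=7 j=6: 23<25, i++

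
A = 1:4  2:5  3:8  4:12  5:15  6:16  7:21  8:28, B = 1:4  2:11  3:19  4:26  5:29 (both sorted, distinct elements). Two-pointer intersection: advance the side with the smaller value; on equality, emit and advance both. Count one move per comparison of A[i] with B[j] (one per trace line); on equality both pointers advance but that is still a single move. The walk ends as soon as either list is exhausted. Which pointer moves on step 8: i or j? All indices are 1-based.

j

[i=1,j=1] 4==4 emit → i++,j++
[i=2,j=2] 5<11 → i++
[i=3,j=2] 8<11 → i++
[i=4,j=2] 12>11 → j++
[i=4,j=3] 12<19 → i++
[i=5,j=3] 15<19 → i++
[i=6,j=3] 16<19 → i++
[i=7,j=3] 21>19 → j++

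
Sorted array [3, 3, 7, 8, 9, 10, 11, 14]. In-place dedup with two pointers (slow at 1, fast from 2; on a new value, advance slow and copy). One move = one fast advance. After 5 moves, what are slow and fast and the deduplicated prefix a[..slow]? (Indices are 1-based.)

slow=5, fast=7, prefix=[3, 7, 8, 9, 10]

(s=1,f=2) a[fast]=3=a[slow] dup → fast++
(s=1,f=3) a[fast]=7≠a[slow]=3 write a[2]=7 → slow++,fast++
(s=2,f=4) a[fast]=8≠a[slow]=7 write a[3]=8 → slow++,fast++
(s=3,f=5) a[fast]=9≠a[slow]=8 write a[4]=9 → slow++,fast++
(s=4,f=6) a[fast]=10≠a[slow]=9 write a[5]=10 → slow++,fast++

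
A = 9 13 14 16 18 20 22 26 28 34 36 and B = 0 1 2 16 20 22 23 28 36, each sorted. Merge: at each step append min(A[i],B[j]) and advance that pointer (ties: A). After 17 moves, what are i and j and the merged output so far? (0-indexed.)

i=0 j=0: A[i]=9>B[j]=0 take 0, j++
i=0 j=1: A[i]=9>B[j]=1 take 1, j++
i=0 j=2: A[i]=9>B[j]=2 take 2, j++
i=0 j=3: A[i]=9<=B[j]=16 take 9, i++
i=1 j=3: A[i]=13<=B[j]=16 take 13, i++
i=2 j=3: A[i]=14<=B[j]=16 take 14, i++
i=3 j=3: A[i]=16<=B[j]=16 take 16, i++
i=4 j=3: A[i]=18>B[j]=16 take 16, j++
i=4 j=4: A[i]=18<=B[j]=20 take 18, i++
i=5 j=4: A[i]=20<=B[j]=20 take 20, i++
i=6 j=4: A[i]=22>B[j]=20 take 20, j++
i=6 j=5: A[i]=22<=B[j]=22 take 22, i++
i=7 j=5: A[i]=26>B[j]=22 take 22, j++
i=7 j=6: A[i]=26>B[j]=23 take 23, j++
i=7 j=7: A[i]=26<=B[j]=28 take 26, i++
i=8 j=7: A[i]=28<=B[j]=28 take 28, i++
i=9 j=7: A[i]=34>B[j]=28 take 28, j++

i=9, j=8, merged so far=[0, 1, 2, 9, 13, 14, 16, 16, 18, 20, 20, 22, 22, 23, 26, 28, 28]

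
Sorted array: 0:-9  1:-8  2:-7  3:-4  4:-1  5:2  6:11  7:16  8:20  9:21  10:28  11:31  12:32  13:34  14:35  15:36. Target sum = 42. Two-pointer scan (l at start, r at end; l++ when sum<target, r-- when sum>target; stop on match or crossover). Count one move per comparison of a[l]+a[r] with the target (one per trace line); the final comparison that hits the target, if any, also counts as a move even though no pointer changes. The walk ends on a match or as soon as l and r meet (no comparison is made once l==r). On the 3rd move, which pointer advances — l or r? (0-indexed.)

l=0 r=15: -9+36=27 <42, l++
l=1 r=15: -8+36=28 <42, l++
l=2 r=15: -7+36=29 <42, l++

l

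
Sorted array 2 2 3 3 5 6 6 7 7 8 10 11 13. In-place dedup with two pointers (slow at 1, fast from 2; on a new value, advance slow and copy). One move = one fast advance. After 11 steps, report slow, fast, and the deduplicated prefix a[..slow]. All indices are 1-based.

(s=1,f=2) a[fast]=2=a[slow] dup → fast++
(s=1,f=3) a[fast]=3≠a[slow]=2 write a[2]=3 → slow++,fast++
(s=2,f=4) a[fast]=3=a[slow] dup → fast++
(s=2,f=5) a[fast]=5≠a[slow]=3 write a[3]=5 → slow++,fast++
(s=3,f=6) a[fast]=6≠a[slow]=5 write a[4]=6 → slow++,fast++
(s=4,f=7) a[fast]=6=a[slow] dup → fast++
(s=4,f=8) a[fast]=7≠a[slow]=6 write a[5]=7 → slow++,fast++
(s=5,f=9) a[fast]=7=a[slow] dup → fast++
(s=5,f=10) a[fast]=8≠a[slow]=7 write a[6]=8 → slow++,fast++
(s=6,f=11) a[fast]=10≠a[slow]=8 write a[7]=10 → slow++,fast++
(s=7,f=12) a[fast]=11≠a[slow]=10 write a[8]=11 → slow++,fast++

slow=8, fast=13, prefix=[2, 3, 5, 6, 7, 8, 10, 11]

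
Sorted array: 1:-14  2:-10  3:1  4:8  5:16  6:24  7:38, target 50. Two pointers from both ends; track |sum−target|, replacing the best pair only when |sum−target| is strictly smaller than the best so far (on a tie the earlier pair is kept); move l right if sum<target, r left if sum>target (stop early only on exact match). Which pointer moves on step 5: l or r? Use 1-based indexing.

r

l=1 r=7: -14+38=24 d=26 *, l++
l=2 r=7: -10+38=28 d=22 *, l++
l=3 r=7: 1+38=39 d=11 *, l++
l=4 r=7: 8+38=46 d=4 *, l++
l=5 r=7: 16+38=54 d=4, r--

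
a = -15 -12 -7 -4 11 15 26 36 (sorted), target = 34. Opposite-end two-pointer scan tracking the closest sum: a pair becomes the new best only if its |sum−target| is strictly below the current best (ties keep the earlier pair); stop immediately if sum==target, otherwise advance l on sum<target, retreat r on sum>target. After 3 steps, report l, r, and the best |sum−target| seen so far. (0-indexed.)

[0,7] -15+36=21 d=13 * → l++
[1,7] -12+36=24 d=10 * → l++
[2,7] -7+36=29 d=5 * → l++

l=3, r=7, best |Δ|=5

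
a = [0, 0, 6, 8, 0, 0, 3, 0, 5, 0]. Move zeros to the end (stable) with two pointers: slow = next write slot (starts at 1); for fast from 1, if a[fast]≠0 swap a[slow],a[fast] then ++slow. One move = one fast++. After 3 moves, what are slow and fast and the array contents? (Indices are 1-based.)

(s=1,f=1) a[fast]=0 → fast++
(s=1,f=2) a[fast]=0 → fast++
(s=1,f=3) a[fast]=6≠0 swap→a[1]=6 → slow++,fast++

slow=2, fast=4, a=[6, 0, 0, 8, 0, 0, 3, 0, 5, 0]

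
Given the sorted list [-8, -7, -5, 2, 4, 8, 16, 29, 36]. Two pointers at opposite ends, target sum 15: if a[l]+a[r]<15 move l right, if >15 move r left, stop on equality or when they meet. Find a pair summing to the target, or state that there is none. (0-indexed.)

l=0 r=8: -8+36=28 >15, r--
l=0 r=7: -8+29=21 >15, r--
l=0 r=6: -8+16=8 <15, l++
l=1 r=6: -7+16=9 <15, l++
l=2 r=6: -5+16=11 <15, l++
l=3 r=6: 2+16=18 >15, r--
l=3 r=5: 2+8=10 <15, l++
l=4 r=5: 4+8=12 <15, l++

no pair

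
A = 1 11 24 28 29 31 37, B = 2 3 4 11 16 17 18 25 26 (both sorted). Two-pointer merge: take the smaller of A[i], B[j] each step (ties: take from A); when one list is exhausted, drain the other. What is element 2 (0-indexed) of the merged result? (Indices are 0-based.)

i=0 j=0: A[i]=1<=B[j]=2 take 1, i++
i=1 j=0: A[i]=11>B[j]=2 take 2, j++
i=1 j=1: A[i]=11>B[j]=3 take 3, j++
i=1 j=2: A[i]=11>B[j]=4 take 4, j++
i=1 j=3: A[i]=11<=B[j]=11 take 11, i++
i=2 j=3: A[i]=24>B[j]=11 take 11, j++
i=2 j=4: A[i]=24>B[j]=16 take 16, j++
i=2 j=5: A[i]=24>B[j]=17 take 17, j++
i=2 j=6: A[i]=24>B[j]=18 take 18, j++
i=2 j=7: A[i]=24<=B[j]=25 take 24, i++
i=3 j=7: A[i]=28>B[j]=25 take 25, j++
i=3 j=8: A[i]=28>B[j]=26 take 26, j++
i=3 j=9: B done, take A[i]=28, i++
i=4 j=9: B done, take A[i]=29, i++
i=5 j=9: B done, take A[i]=31, i++
i=6 j=9: B done, take A[i]=37, i++

merged[2] = 3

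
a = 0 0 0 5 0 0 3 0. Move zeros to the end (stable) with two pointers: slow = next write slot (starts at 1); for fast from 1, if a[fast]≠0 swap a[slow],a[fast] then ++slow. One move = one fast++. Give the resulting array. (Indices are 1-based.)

slow=1 fast=1: a[fast]=0, fast++
slow=1 fast=2: a[fast]=0, fast++
slow=1 fast=3: a[fast]=0, fast++
slow=1 fast=4: a[fast]=5≠0 swap→a[1]=5, slow++,fast++
slow=2 fast=5: a[fast]=0, fast++
slow=2 fast=6: a[fast]=0, fast++
slow=2 fast=7: a[fast]=3≠0 swap→a[2]=3, slow++,fast++
slow=3 fast=8: a[fast]=0, fast++

[5, 3, 0, 0, 0, 0, 0, 0]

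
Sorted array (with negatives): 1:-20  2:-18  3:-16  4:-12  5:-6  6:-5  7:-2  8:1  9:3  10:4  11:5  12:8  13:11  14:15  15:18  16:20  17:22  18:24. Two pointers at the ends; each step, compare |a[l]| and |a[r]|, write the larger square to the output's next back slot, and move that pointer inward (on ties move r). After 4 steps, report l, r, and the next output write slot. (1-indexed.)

[1,18] |-20|<=|24| out[18]=576 → r--
[1,17] |-20|<=|22| out[17]=484 → r--
[1,16] |-20|<=|20| out[16]=400 → r--
[1,15] |-20|>|18| out[15]=400 → l++

l=2, r=15, next write slot=14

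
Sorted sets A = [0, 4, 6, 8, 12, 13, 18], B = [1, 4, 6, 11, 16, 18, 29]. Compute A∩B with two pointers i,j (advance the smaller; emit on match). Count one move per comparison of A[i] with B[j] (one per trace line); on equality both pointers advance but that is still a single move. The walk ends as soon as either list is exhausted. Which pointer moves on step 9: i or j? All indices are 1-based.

i=1 j=1: 0<1, i++
i=2 j=1: 4>1, j++
i=2 j=2: 4==4 emit, i++,j++
i=3 j=3: 6==6 emit, i++,j++
i=4 j=4: 8<11, i++
i=5 j=4: 12>11, j++
i=5 j=5: 12<16, i++
i=6 j=5: 13<16, i++
i=7 j=5: 18>16, j++

j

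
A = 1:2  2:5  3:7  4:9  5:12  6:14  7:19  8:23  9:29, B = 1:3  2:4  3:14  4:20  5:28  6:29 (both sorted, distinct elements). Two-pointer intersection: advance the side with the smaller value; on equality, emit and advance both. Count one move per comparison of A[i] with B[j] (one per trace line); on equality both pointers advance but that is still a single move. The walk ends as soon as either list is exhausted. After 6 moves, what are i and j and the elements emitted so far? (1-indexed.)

i=5, j=3, emitted=[]

i=1 j=1: 2<3, i++
i=2 j=1: 5>3, j++
i=2 j=2: 5>4, j++
i=2 j=3: 5<14, i++
i=3 j=3: 7<14, i++
i=4 j=3: 9<14, i++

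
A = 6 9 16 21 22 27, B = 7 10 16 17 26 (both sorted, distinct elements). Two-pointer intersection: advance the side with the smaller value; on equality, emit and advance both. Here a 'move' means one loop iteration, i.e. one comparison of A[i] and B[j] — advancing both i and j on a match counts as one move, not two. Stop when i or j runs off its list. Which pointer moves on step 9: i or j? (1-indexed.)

j

i=1 j=1: 6<7, i++
i=2 j=1: 9>7, j++
i=2 j=2: 9<10, i++
i=3 j=2: 16>10, j++
i=3 j=3: 16==16 emit, i++,j++
i=4 j=4: 21>17, j++
i=4 j=5: 21<26, i++
i=5 j=5: 22<26, i++
i=6 j=5: 27>26, j++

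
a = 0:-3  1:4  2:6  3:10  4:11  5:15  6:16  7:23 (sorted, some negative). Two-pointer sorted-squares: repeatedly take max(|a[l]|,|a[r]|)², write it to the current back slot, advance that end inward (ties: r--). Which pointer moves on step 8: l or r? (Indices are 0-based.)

r

l=0 r=7: |-3|<=|23| out[7]=529, r--
l=0 r=6: |-3|<=|16| out[6]=256, r--
l=0 r=5: |-3|<=|15| out[5]=225, r--
l=0 r=4: |-3|<=|11| out[4]=121, r--
l=0 r=3: |-3|<=|10| out[3]=100, r--
l=0 r=2: |-3|<=|6| out[2]=36, r--
l=0 r=1: |-3|<=|4| out[1]=16, r--
l=0 r=0: |-3|<=|-3| out[0]=9, r--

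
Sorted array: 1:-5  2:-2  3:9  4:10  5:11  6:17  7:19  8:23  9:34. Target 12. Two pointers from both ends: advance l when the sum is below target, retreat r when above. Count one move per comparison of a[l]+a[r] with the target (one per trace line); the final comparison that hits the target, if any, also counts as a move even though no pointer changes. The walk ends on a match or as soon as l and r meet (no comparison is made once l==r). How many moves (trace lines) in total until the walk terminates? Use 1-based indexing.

4 moves

l=1 r=9: -5+34=29 >12, r--
l=1 r=8: -5+23=18 >12, r--
l=1 r=7: -5+19=14 >12, r--
l=1 r=6: -5+17=12, found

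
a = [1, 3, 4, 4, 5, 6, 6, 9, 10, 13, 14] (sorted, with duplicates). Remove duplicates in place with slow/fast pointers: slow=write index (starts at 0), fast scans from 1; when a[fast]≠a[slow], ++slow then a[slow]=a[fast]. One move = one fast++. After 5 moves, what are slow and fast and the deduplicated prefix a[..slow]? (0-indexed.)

slow=0 fast=1: a[fast]=3≠a[slow]=1 write a[1]=3, slow++,fast++
slow=1 fast=2: a[fast]=4≠a[slow]=3 write a[2]=4, slow++,fast++
slow=2 fast=3: a[fast]=4=a[slow] dup, fast++
slow=2 fast=4: a[fast]=5≠a[slow]=4 write a[3]=5, slow++,fast++
slow=3 fast=5: a[fast]=6≠a[slow]=5 write a[4]=6, slow++,fast++

slow=4, fast=6, prefix=[1, 3, 4, 5, 6]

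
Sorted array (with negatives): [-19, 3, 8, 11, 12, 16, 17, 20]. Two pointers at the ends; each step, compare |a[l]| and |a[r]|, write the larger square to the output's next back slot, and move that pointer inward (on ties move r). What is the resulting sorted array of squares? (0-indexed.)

[9, 64, 121, 144, 256, 289, 361, 400]

[0,7] |-19|<=|20| out[7]=400 → r--
[0,6] |-19|>|17| out[6]=361 → l++
[1,6] |3|<=|17| out[5]=289 → r--
[1,5] |3|<=|16| out[4]=256 → r--
[1,4] |3|<=|12| out[3]=144 → r--
[1,3] |3|<=|11| out[2]=121 → r--
[1,2] |3|<=|8| out[1]=64 → r--
[1,1] |3|<=|3| out[0]=9 → r--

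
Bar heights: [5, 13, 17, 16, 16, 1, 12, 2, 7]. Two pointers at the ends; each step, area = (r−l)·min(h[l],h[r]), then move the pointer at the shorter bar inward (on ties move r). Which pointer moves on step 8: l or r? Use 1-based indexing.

[1,9] min(5,7)*8=40 best=40 * → l++
[2,9] min(13,7)*7=49 best=49 * → r--
[2,8] min(13,2)*6=12 best=49 → r--
[2,7] min(13,12)*5=60 best=60 * → r--
[2,6] min(13,1)*4=4 best=60 → r--
[2,5] min(13,16)*3=39 best=60 → l++
[3,5] min(17,16)*2=32 best=60 → r--
[3,4] min(17,16)*1=16 best=60 → r--

r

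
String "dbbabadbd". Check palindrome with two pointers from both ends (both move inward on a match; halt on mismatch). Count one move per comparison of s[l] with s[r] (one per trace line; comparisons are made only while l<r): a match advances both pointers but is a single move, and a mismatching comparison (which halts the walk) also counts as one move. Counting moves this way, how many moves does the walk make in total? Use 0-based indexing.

[0,8] 'd'=='d' → l++,r--
[1,7] 'b'=='b' → l++,r--
[2,6] 'b'!='d' → stop

3 moves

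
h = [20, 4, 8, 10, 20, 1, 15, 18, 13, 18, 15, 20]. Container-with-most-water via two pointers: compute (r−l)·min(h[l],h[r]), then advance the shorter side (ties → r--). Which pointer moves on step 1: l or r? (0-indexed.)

r

[0,11] min(20,20)*11=220 best=220 * → r--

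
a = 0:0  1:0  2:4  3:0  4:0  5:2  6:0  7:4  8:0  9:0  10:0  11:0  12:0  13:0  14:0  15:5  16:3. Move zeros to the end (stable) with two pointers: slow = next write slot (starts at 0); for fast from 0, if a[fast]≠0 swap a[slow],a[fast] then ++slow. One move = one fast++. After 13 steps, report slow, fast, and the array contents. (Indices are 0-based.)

slow=3, fast=13, a=[4, 2, 4, 0, 0, 0, 0, 0, 0, 0, 0, 0, 0, 0, 0, 5, 3]

(s=0,f=0) a[fast]=0 → fast++
(s=0,f=1) a[fast]=0 → fast++
(s=0,f=2) a[fast]=4≠0 swap→a[0]=4 → slow++,fast++
(s=1,f=3) a[fast]=0 → fast++
(s=1,f=4) a[fast]=0 → fast++
(s=1,f=5) a[fast]=2≠0 swap→a[1]=2 → slow++,fast++
(s=2,f=6) a[fast]=0 → fast++
(s=2,f=7) a[fast]=4≠0 swap→a[2]=4 → slow++,fast++
(s=3,f=8) a[fast]=0 → fast++
(s=3,f=9) a[fast]=0 → fast++
(s=3,f=10) a[fast]=0 → fast++
(s=3,f=11) a[fast]=0 → fast++
(s=3,f=12) a[fast]=0 → fast++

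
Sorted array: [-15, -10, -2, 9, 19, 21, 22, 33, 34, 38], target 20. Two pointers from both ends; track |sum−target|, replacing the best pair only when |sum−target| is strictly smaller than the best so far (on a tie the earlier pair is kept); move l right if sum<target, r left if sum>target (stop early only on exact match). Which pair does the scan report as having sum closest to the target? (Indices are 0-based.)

l=0 r=9: -15+38=23 d=3 *, r--
l=0 r=8: -15+34=19 d=1 *, l++
l=1 r=8: -10+34=24 d=4, r--
l=1 r=7: -10+33=23 d=3, r--
l=1 r=6: -10+22=12 d=8, l++
l=2 r=6: -2+22=20 d=0 *, stop

pair (-2, 22) with sum 20 (|Δ|=0)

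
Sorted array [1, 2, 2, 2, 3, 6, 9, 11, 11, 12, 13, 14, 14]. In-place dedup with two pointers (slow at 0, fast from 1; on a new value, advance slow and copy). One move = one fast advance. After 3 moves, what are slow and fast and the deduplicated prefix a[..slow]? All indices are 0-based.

slow=1, fast=4, prefix=[1, 2]

slow=0 fast=1: a[fast]=2≠a[slow]=1 write a[1]=2, slow++,fast++
slow=1 fast=2: a[fast]=2=a[slow] dup, fast++
slow=1 fast=3: a[fast]=2=a[slow] dup, fast++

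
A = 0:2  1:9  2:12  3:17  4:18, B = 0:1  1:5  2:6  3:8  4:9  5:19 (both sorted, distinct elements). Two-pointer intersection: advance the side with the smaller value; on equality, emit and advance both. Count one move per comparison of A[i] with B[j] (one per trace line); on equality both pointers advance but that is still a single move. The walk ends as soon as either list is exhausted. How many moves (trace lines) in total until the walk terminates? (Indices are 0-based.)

9 moves

[i=0,j=0] 2>1 → j++
[i=0,j=1] 2<5 → i++
[i=1,j=1] 9>5 → j++
[i=1,j=2] 9>6 → j++
[i=1,j=3] 9>8 → j++
[i=1,j=4] 9==9 emit → i++,j++
[i=2,j=5] 12<19 → i++
[i=3,j=5] 17<19 → i++
[i=4,j=5] 18<19 → i++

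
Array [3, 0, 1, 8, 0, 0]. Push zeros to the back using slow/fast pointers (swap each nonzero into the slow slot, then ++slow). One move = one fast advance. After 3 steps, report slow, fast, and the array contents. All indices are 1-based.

slow=1 fast=1: a[fast]=3≠0 swap→a[1]=3, slow++,fast++
slow=2 fast=2: a[fast]=0, fast++
slow=2 fast=3: a[fast]=1≠0 swap→a[2]=1, slow++,fast++

slow=3, fast=4, a=[3, 1, 0, 8, 0, 0]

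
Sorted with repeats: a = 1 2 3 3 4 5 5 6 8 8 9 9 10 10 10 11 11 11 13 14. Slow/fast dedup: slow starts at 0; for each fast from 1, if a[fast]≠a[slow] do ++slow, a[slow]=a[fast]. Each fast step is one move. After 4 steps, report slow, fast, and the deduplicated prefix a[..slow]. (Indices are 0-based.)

slow=0 fast=1: a[fast]=2≠a[slow]=1 write a[1]=2, slow++,fast++
slow=1 fast=2: a[fast]=3≠a[slow]=2 write a[2]=3, slow++,fast++
slow=2 fast=3: a[fast]=3=a[slow] dup, fast++
slow=2 fast=4: a[fast]=4≠a[slow]=3 write a[3]=4, slow++,fast++

slow=3, fast=5, prefix=[1, 2, 3, 4]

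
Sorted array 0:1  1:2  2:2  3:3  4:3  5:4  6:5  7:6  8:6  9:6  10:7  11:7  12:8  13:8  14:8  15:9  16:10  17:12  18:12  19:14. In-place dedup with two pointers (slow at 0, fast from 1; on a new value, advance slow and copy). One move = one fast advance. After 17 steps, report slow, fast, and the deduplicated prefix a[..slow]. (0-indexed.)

(s=0,f=1) a[fast]=2≠a[slow]=1 write a[1]=2 → slow++,fast++
(s=1,f=2) a[fast]=2=a[slow] dup → fast++
(s=1,f=3) a[fast]=3≠a[slow]=2 write a[2]=3 → slow++,fast++
(s=2,f=4) a[fast]=3=a[slow] dup → fast++
(s=2,f=5) a[fast]=4≠a[slow]=3 write a[3]=4 → slow++,fast++
(s=3,f=6) a[fast]=5≠a[slow]=4 write a[4]=5 → slow++,fast++
(s=4,f=7) a[fast]=6≠a[slow]=5 write a[5]=6 → slow++,fast++
(s=5,f=8) a[fast]=6=a[slow] dup → fast++
(s=5,f=9) a[fast]=6=a[slow] dup → fast++
(s=5,f=10) a[fast]=7≠a[slow]=6 write a[6]=7 → slow++,fast++
(s=6,f=11) a[fast]=7=a[slow] dup → fast++
(s=6,f=12) a[fast]=8≠a[slow]=7 write a[7]=8 → slow++,fast++
(s=7,f=13) a[fast]=8=a[slow] dup → fast++
(s=7,f=14) a[fast]=8=a[slow] dup → fast++
(s=7,f=15) a[fast]=9≠a[slow]=8 write a[8]=9 → slow++,fast++
(s=8,f=16) a[fast]=10≠a[slow]=9 write a[9]=10 → slow++,fast++
(s=9,f=17) a[fast]=12≠a[slow]=10 write a[10]=12 → slow++,fast++

slow=10, fast=18, prefix=[1, 2, 3, 4, 5, 6, 7, 8, 9, 10, 12]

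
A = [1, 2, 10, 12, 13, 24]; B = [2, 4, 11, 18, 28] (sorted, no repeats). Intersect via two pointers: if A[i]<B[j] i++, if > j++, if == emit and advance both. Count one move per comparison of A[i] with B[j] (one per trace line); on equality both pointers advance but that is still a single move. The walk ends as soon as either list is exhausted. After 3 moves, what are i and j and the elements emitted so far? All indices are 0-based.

i=0 j=0: 1<2, i++
i=1 j=0: 2==2 emit, i++,j++
i=2 j=1: 10>4, j++

i=2, j=2, emitted=[2]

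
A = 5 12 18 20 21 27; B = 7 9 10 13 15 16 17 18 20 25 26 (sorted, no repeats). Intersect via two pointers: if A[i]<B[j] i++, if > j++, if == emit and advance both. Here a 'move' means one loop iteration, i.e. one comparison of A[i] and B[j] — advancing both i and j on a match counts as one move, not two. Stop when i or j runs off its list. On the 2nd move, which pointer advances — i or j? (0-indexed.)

i=0 j=0: 5<7, i++
i=1 j=0: 12>7, j++

j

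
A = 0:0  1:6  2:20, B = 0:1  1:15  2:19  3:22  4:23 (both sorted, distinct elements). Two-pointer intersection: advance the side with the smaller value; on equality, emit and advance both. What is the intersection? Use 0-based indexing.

intersection = []

i=0 j=0: 0<1, i++
i=1 j=0: 6>1, j++
i=1 j=1: 6<15, i++
i=2 j=1: 20>15, j++
i=2 j=2: 20>19, j++
i=2 j=3: 20<22, i++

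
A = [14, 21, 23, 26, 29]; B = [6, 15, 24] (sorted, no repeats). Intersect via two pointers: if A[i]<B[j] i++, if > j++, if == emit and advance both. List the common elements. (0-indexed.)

i=0 j=0: 14>6, j++
i=0 j=1: 14<15, i++
i=1 j=1: 21>15, j++
i=1 j=2: 21<24, i++
i=2 j=2: 23<24, i++
i=3 j=2: 26>24, j++

intersection = []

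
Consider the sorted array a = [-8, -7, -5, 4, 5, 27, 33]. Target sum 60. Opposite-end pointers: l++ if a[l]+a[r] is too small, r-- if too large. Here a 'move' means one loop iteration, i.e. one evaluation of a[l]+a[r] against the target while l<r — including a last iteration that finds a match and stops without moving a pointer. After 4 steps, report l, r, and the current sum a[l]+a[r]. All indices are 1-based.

l=5, r=7, sum=38

[1,7] -8+33=25 <60 → l++
[2,7] -7+33=26 <60 → l++
[3,7] -5+33=28 <60 → l++
[4,7] 4+33=37 <60 → l++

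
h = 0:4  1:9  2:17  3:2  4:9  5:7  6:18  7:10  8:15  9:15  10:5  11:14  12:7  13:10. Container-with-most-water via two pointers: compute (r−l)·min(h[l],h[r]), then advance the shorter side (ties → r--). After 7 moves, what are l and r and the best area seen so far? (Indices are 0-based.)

l=0 r=13: min(4,10)*13=52 best=52 *, l++
l=1 r=13: min(9,10)*12=108 best=108 *, l++
l=2 r=13: min(17,10)*11=110 best=110 *, r--
l=2 r=12: min(17,7)*10=70 best=110, r--
l=2 r=11: min(17,14)*9=126 best=126 *, r--
l=2 r=10: min(17,5)*8=40 best=126, r--
l=2 r=9: min(17,15)*7=105 best=126, r--

l=2, r=8, best area=126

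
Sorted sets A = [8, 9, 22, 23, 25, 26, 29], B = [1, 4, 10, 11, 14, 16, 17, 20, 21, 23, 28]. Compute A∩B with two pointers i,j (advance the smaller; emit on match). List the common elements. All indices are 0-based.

i=0 j=0: 8>1, j++
i=0 j=1: 8>4, j++
i=0 j=2: 8<10, i++
i=1 j=2: 9<10, i++
i=2 j=2: 22>10, j++
i=2 j=3: 22>11, j++
i=2 j=4: 22>14, j++
i=2 j=5: 22>16, j++
i=2 j=6: 22>17, j++
i=2 j=7: 22>20, j++
i=2 j=8: 22>21, j++
i=2 j=9: 22<23, i++
i=3 j=9: 23==23 emit, i++,j++
i=4 j=10: 25<28, i++
i=5 j=10: 26<28, i++
i=6 j=10: 29>28, j++

intersection = [23]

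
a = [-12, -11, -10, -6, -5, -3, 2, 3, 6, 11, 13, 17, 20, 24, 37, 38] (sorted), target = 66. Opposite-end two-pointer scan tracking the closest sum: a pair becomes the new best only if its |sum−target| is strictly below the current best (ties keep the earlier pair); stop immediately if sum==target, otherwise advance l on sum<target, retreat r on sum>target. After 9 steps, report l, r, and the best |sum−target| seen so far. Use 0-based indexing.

l=0 r=15: -12+38=26 d=40 *, l++
l=1 r=15: -11+38=27 d=39 *, l++
l=2 r=15: -10+38=28 d=38 *, l++
l=3 r=15: -6+38=32 d=34 *, l++
l=4 r=15: -5+38=33 d=33 *, l++
l=5 r=15: -3+38=35 d=31 *, l++
l=6 r=15: 2+38=40 d=26 *, l++
l=7 r=15: 3+38=41 d=25 *, l++
l=8 r=15: 6+38=44 d=22 *, l++

l=9, r=15, best |Δ|=22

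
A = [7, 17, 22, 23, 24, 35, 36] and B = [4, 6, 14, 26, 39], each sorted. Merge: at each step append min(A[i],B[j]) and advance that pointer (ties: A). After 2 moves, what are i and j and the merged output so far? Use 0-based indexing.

i=0 j=0: A[i]=7>B[j]=4 take 4, j++
i=0 j=1: A[i]=7>B[j]=6 take 6, j++

i=0, j=2, merged so far=[4, 6]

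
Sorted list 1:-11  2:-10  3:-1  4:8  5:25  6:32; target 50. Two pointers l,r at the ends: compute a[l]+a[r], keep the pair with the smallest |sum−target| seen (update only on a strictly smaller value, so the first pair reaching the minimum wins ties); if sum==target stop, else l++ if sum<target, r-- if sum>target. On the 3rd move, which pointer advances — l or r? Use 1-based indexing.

l

[1,6] -11+32=21 d=29 * → l++
[2,6] -10+32=22 d=28 * → l++
[3,6] -1+32=31 d=19 * → l++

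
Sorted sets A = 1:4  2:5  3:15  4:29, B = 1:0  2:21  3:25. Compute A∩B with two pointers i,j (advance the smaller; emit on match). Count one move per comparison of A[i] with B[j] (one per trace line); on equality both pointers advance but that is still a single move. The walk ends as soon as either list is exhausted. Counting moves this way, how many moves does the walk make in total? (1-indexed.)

i=1 j=1: 4>0, j++
i=1 j=2: 4<21, i++
i=2 j=2: 5<21, i++
i=3 j=2: 15<21, i++
i=4 j=2: 29>21, j++
i=4 j=3: 29>25, j++

6 moves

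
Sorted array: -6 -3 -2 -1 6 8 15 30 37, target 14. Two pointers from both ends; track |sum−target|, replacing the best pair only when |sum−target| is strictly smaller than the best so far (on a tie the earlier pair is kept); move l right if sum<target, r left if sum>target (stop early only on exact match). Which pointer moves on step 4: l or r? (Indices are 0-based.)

l

l=0 r=8: -6+37=31 d=17 *, r--
l=0 r=7: -6+30=24 d=10 *, r--
l=0 r=6: -6+15=9 d=5 *, l++
l=1 r=6: -3+15=12 d=2 *, l++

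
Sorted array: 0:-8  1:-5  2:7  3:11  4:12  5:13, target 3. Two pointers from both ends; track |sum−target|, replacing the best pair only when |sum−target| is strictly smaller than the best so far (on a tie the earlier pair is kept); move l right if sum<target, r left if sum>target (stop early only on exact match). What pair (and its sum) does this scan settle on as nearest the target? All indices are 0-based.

pair (-8, 11) with sum 3 (|Δ|=0)

[0,5] -8+13=5 d=2 * → r--
[0,4] -8+12=4 d=1 * → r--
[0,3] -8+11=3 d=0 * → stop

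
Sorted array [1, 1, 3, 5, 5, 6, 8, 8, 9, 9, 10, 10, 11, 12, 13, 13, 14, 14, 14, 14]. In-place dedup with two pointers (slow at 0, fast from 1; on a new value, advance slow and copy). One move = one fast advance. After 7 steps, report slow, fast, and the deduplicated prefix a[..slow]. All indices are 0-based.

slow=4, fast=8, prefix=[1, 3, 5, 6, 8]

(s=0,f=1) a[fast]=1=a[slow] dup → fast++
(s=0,f=2) a[fast]=3≠a[slow]=1 write a[1]=3 → slow++,fast++
(s=1,f=3) a[fast]=5≠a[slow]=3 write a[2]=5 → slow++,fast++
(s=2,f=4) a[fast]=5=a[slow] dup → fast++
(s=2,f=5) a[fast]=6≠a[slow]=5 write a[3]=6 → slow++,fast++
(s=3,f=6) a[fast]=8≠a[slow]=6 write a[4]=8 → slow++,fast++
(s=4,f=7) a[fast]=8=a[slow] dup → fast++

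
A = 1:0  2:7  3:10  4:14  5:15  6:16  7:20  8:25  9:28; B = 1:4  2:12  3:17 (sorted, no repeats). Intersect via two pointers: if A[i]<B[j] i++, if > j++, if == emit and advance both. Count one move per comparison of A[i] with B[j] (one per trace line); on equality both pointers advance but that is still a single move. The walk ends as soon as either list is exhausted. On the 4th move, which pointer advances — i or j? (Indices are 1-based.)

[i=1,j=1] 0<4 → i++
[i=2,j=1] 7>4 → j++
[i=2,j=2] 7<12 → i++
[i=3,j=2] 10<12 → i++

i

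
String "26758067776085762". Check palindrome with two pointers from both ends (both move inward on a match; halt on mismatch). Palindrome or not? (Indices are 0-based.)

[0,16] '2'=='2' → l++,r--
[1,15] '6'=='6' → l++,r--
[2,14] '7'=='7' → l++,r--
[3,13] '5'=='5' → l++,r--
[4,12] '8'=='8' → l++,r--
[5,11] '0'=='0' → l++,r--
[6,10] '6'=='6' → l++,r--
[7,9] '7'=='7' → l++,r--

palindrome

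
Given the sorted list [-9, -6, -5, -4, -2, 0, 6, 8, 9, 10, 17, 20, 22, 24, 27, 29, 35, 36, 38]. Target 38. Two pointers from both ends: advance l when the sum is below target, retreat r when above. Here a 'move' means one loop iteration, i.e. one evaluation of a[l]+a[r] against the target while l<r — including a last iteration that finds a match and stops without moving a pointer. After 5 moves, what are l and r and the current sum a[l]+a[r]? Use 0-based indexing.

l=0 r=18: -9+38=29 <38, l++
l=1 r=18: -6+38=32 <38, l++
l=2 r=18: -5+38=33 <38, l++
l=3 r=18: -4+38=34 <38, l++
l=4 r=18: -2+38=36 <38, l++

l=5, r=18, sum=38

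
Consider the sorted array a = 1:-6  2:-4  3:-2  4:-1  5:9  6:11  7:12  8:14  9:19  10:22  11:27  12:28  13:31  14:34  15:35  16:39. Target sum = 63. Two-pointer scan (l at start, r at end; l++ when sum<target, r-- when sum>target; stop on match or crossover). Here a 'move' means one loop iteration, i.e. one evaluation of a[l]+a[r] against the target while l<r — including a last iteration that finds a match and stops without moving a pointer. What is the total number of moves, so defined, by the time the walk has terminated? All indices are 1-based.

l=1 r=16: -6+39=33 <63, l++
l=2 r=16: -4+39=35 <63, l++
l=3 r=16: -2+39=37 <63, l++
l=4 r=16: -1+39=38 <63, l++
l=5 r=16: 9+39=48 <63, l++
l=6 r=16: 11+39=50 <63, l++
l=7 r=16: 12+39=51 <63, l++
l=8 r=16: 14+39=53 <63, l++
l=9 r=16: 19+39=58 <63, l++
l=10 r=16: 22+39=61 <63, l++
l=11 r=16: 27+39=66 >63, r--
l=11 r=15: 27+35=62 <63, l++
l=12 r=15: 28+35=63, found

13 moves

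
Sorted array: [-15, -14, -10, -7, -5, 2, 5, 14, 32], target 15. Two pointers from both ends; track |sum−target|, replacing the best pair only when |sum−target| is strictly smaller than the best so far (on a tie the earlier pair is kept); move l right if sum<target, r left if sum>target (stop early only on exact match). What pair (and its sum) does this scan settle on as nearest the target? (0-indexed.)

[0,8] -15+32=17 d=2 * → r--
[0,7] -15+14=-1 d=16 → l++
[1,7] -14+14=0 d=15 → l++
[2,7] -10+14=4 d=11 → l++
[3,7] -7+14=7 d=8 → l++
[4,7] -5+14=9 d=6 → l++
[5,7] 2+14=16 d=1 * → r--
[5,6] 2+5=7 d=8 → l++

pair (2, 14) with sum 16 (|Δ|=1)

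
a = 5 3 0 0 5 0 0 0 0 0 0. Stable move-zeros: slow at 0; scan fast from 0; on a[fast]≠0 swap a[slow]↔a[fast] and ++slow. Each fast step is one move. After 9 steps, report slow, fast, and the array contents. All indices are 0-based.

slow=0 fast=0: a[fast]=5≠0 swap→a[0]=5, slow++,fast++
slow=1 fast=1: a[fast]=3≠0 swap→a[1]=3, slow++,fast++
slow=2 fast=2: a[fast]=0, fast++
slow=2 fast=3: a[fast]=0, fast++
slow=2 fast=4: a[fast]=5≠0 swap→a[2]=5, slow++,fast++
slow=3 fast=5: a[fast]=0, fast++
slow=3 fast=6: a[fast]=0, fast++
slow=3 fast=7: a[fast]=0, fast++
slow=3 fast=8: a[fast]=0, fast++

slow=3, fast=9, a=[5, 3, 5, 0, 0, 0, 0, 0, 0, 0, 0]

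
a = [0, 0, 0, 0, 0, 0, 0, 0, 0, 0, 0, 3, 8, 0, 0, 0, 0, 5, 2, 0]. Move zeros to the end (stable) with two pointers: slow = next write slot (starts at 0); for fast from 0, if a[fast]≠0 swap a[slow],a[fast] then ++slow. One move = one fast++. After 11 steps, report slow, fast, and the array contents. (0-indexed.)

slow=0 fast=0: a[fast]=0, fast++
slow=0 fast=1: a[fast]=0, fast++
slow=0 fast=2: a[fast]=0, fast++
slow=0 fast=3: a[fast]=0, fast++
slow=0 fast=4: a[fast]=0, fast++
slow=0 fast=5: a[fast]=0, fast++
slow=0 fast=6: a[fast]=0, fast++
slow=0 fast=7: a[fast]=0, fast++
slow=0 fast=8: a[fast]=0, fast++
slow=0 fast=9: a[fast]=0, fast++
slow=0 fast=10: a[fast]=0, fast++

slow=0, fast=11, a=[0, 0, 0, 0, 0, 0, 0, 0, 0, 0, 0, 3, 8, 0, 0, 0, 0, 5, 2, 0]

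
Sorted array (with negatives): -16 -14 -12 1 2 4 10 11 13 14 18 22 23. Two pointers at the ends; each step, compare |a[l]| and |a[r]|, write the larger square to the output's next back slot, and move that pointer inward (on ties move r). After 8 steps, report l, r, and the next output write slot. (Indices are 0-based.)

l=3, r=7, next write slot=4

[0,12] |-16|<=|23| out[12]=529 → r--
[0,11] |-16|<=|22| out[11]=484 → r--
[0,10] |-16|<=|18| out[10]=324 → r--
[0,9] |-16|>|14| out[9]=256 → l++
[1,9] |-14|<=|14| out[8]=196 → r--
[1,8] |-14|>|13| out[7]=196 → l++
[2,8] |-12|<=|13| out[6]=169 → r--
[2,7] |-12|>|11| out[5]=144 → l++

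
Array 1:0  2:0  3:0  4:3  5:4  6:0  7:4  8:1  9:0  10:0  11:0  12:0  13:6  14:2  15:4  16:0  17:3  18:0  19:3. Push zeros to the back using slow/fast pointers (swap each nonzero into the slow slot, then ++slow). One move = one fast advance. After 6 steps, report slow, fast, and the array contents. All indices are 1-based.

slow=3, fast=7, a=[3, 4, 0, 0, 0, 0, 4, 1, 0, 0, 0, 0, 6, 2, 4, 0, 3, 0, 3]

(s=1,f=1) a[fast]=0 → fast++
(s=1,f=2) a[fast]=0 → fast++
(s=1,f=3) a[fast]=0 → fast++
(s=1,f=4) a[fast]=3≠0 swap→a[1]=3 → slow++,fast++
(s=2,f=5) a[fast]=4≠0 swap→a[2]=4 → slow++,fast++
(s=3,f=6) a[fast]=0 → fast++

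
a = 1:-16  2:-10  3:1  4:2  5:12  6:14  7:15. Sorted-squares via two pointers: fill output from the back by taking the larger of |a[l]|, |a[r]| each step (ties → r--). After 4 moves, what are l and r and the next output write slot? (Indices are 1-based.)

l=2, r=4, next write slot=3

l=1 r=7: |-16|>|15| out[7]=256, l++
l=2 r=7: |-10|<=|15| out[6]=225, r--
l=2 r=6: |-10|<=|14| out[5]=196, r--
l=2 r=5: |-10|<=|12| out[4]=144, r--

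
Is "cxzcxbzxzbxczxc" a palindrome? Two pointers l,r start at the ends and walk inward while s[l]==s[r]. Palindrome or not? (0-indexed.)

palindrome

[0,14] 'c'=='c' → l++,r--
[1,13] 'x'=='x' → l++,r--
[2,12] 'z'=='z' → l++,r--
[3,11] 'c'=='c' → l++,r--
[4,10] 'x'=='x' → l++,r--
[5,9] 'b'=='b' → l++,r--
[6,8] 'z'=='z' → l++,r--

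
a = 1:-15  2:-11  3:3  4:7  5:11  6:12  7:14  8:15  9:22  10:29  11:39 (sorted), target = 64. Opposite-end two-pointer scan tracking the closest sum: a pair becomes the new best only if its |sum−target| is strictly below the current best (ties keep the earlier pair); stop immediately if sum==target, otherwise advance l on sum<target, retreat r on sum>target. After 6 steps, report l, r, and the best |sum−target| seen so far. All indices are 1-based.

l=7, r=11, best |Δ|=13

[1,11] -15+39=24 d=40 * → l++
[2,11] -11+39=28 d=36 * → l++
[3,11] 3+39=42 d=22 * → l++
[4,11] 7+39=46 d=18 * → l++
[5,11] 11+39=50 d=14 * → l++
[6,11] 12+39=51 d=13 * → l++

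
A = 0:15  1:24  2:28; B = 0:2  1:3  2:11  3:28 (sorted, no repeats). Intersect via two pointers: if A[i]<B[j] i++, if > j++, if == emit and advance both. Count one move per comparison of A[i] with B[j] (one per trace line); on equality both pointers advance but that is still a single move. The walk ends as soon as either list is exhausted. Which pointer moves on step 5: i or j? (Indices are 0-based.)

[i=0,j=0] 15>2 → j++
[i=0,j=1] 15>3 → j++
[i=0,j=2] 15>11 → j++
[i=0,j=3] 15<28 → i++
[i=1,j=3] 24<28 → i++

i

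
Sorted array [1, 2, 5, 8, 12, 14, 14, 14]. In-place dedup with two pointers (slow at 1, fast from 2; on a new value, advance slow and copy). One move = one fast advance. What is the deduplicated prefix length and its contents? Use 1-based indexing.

slow=1 fast=2: a[fast]=2≠a[slow]=1 write a[2]=2, slow++,fast++
slow=2 fast=3: a[fast]=5≠a[slow]=2 write a[3]=5, slow++,fast++
slow=3 fast=4: a[fast]=8≠a[slow]=5 write a[4]=8, slow++,fast++
slow=4 fast=5: a[fast]=12≠a[slow]=8 write a[5]=12, slow++,fast++
slow=5 fast=6: a[fast]=14≠a[slow]=12 write a[6]=14, slow++,fast++
slow=6 fast=7: a[fast]=14=a[slow] dup, fast++
slow=6 fast=8: a[fast]=14=a[slow] dup, fast++

length 6; prefix = [1, 2, 5, 8, 12, 14]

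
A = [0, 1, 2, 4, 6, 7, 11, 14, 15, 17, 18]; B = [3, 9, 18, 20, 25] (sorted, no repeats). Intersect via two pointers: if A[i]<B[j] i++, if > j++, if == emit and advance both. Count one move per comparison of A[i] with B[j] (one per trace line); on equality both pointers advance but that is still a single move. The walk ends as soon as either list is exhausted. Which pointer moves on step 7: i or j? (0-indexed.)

i=0 j=0: 0<3, i++
i=1 j=0: 1<3, i++
i=2 j=0: 2<3, i++
i=3 j=0: 4>3, j++
i=3 j=1: 4<9, i++
i=4 j=1: 6<9, i++
i=5 j=1: 7<9, i++

i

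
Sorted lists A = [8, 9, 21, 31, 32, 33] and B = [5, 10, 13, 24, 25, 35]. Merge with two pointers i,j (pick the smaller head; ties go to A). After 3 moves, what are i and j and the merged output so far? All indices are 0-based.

i=2, j=1, merged so far=[5, 8, 9]

i=0 j=0: A[i]=8>B[j]=5 take 5, j++
i=0 j=1: A[i]=8<=B[j]=10 take 8, i++
i=1 j=1: A[i]=9<=B[j]=10 take 9, i++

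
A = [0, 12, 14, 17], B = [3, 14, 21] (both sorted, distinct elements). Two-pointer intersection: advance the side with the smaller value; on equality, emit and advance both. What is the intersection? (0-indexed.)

[i=0,j=0] 0<3 → i++
[i=1,j=0] 12>3 → j++
[i=1,j=1] 12<14 → i++
[i=2,j=1] 14==14 emit → i++,j++
[i=3,j=2] 17<21 → i++

intersection = [14]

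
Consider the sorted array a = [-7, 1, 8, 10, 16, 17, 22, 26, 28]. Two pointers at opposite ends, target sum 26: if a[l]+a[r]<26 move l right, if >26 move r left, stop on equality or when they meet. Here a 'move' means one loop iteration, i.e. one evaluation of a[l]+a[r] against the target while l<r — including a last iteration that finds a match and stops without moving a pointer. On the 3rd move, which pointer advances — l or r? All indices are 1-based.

r

l=1 r=9: -7+28=21 <26, l++
l=2 r=9: 1+28=29 >26, r--
l=2 r=8: 1+26=27 >26, r--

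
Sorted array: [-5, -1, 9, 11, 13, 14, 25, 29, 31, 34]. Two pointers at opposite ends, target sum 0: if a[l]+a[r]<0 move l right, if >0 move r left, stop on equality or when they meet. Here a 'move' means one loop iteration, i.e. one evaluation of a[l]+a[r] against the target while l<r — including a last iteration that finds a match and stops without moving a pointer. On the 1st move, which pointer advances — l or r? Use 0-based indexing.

l=0 r=9: -5+34=29 >0, r--

r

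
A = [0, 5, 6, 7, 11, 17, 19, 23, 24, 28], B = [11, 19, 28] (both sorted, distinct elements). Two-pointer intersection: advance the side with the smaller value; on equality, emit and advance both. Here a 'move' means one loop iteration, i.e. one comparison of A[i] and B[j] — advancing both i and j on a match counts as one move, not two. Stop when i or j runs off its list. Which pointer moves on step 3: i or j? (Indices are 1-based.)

i=1 j=1: 0<11, i++
i=2 j=1: 5<11, i++
i=3 j=1: 6<11, i++

i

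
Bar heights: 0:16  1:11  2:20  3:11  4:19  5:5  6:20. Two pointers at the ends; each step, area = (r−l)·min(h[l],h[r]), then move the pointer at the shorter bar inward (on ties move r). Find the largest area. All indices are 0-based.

max area = 96

[0,6] min(16,20)*6=96 best=96 * → l++
[1,6] min(11,20)*5=55 best=96 → l++
[2,6] min(20,20)*4=80 best=96 → r--
[2,5] min(20,5)*3=15 best=96 → r--
[2,4] min(20,19)*2=38 best=96 → r--
[2,3] min(20,11)*1=11 best=96 → r--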